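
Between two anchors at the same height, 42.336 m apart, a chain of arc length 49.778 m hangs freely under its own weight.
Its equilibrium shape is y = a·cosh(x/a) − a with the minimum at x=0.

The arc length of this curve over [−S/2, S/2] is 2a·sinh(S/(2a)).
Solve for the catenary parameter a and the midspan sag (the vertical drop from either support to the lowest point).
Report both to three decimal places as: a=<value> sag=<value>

a=21.135 sag=11.517

seed: a₀ = √(S³/(24(L−S))) = √(42.336³/(24·7.442)) = 20.611722
iter 1: u=1.026988  f(a)=+4.025e-01  f'(a)=-8.012e-01  a ← 20.611722 − (+4.025e-01/-8.012e-01) = 21.114039
iter 2: u=1.002556  f(a)=+1.518e-02  f'(a)=-7.418e-01  a ← 21.114039 − (+1.518e-02/-7.418e-01) = 21.134506
iter 3: u=1.001585  f(a)=+2.348e-05  f'(a)=-7.395e-01  a ← 21.134506 − (+2.348e-05/-7.395e-01) = 21.134538
iter 4: u=1.001583  f(a)=+5.635e-11  f'(a)=-7.395e-01  a ← 21.134538 − (+5.635e-11/-7.395e-01) = 21.134538
iter 5: u=1.001583  f(a)=+7.105e-15  f'(a)=-7.395e-01  a ← 21.134538 − (+7.105e-15/-7.395e-01) = 21.134538
converged: |Δa| < 1e-12 after 5 iterations
sag = a·(cosh(S/(2a)) − 1) = 21.134538·(cosh(1.001583) − 1) = 11.517124
T_max/T_min = cosh(S/(2a)) = 1.544943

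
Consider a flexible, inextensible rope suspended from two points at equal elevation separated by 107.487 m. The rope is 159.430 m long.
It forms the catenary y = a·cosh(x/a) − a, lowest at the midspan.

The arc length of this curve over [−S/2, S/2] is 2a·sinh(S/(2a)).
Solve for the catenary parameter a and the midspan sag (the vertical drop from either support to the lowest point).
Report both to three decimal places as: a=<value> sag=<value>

seed: a₀ = √(S³/(24(L−S))) = √(107.487³/(24·51.943)) = 31.562019
iter 1: u=1.702790  f(a)=+8.072e+00  f'(a)=-4.350e+00  a ← 31.562019 − (+8.072e+00/-4.350e+00) = 33.417532
iter 2: u=1.608243  f(a)=+7.666e-01  f'(a)=-3.560e+00  a ← 33.417532 − (+7.666e-01/-3.560e+00) = 33.632868
iter 3: u=1.597946  f(a)=+8.515e-03  f'(a)=-3.481e+00  a ← 33.632868 − (+8.515e-03/-3.481e+00) = 33.635314
iter 4: u=1.597830  f(a)=+1.077e-06  f'(a)=-3.480e+00  a ← 33.635314 − (+1.077e-06/-3.480e+00) = 33.635315
iter 5: u=1.597830  f(a)=+2.842e-14  f'(a)=-3.480e+00  a ← 33.635315 − (+2.842e-14/-3.480e+00) = 33.635315
converged: |Δa| < 1e-12 after 5 iterations
sag = a·(cosh(S/(2a)) − 1) = 33.635315·(cosh(1.597830) − 1) = 52.885293
T_max/T_min = cosh(S/(2a)) = 2.572315

a=33.635 sag=52.885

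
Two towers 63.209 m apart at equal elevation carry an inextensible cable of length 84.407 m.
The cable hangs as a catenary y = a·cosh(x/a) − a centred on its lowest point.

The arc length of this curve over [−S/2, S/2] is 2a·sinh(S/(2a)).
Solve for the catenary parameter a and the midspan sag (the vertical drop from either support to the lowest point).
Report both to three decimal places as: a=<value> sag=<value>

seed: a₀ = √(S³/(24(L−S))) = √(63.209³/(24·21.198)) = 22.280007
iter 1: u=1.418514  f(a)=+2.238e+00  f'(a)=-2.314e+00  a ← 22.280007 − (+2.238e+00/-2.314e+00) = 23.246937
iter 2: u=1.359512  f(a)=+1.539e-01  f'(a)=-2.006e+00  a ← 23.246937 − (+1.539e-01/-2.006e+00) = 23.323671
iter 3: u=1.355040  f(a)=+8.472e-04  f'(a)=-1.984e+00  a ← 23.323671 − (+8.472e-04/-1.984e+00) = 23.324098
iter 4: u=1.355015  f(a)=+2.598e-08  f'(a)=-1.984e+00  a ← 23.324098 − (+2.598e-08/-1.984e+00) = 23.324098
iter 5: u=1.355015  f(a)=+1.421e-14  f'(a)=-1.984e+00  a ← 23.324098 − (+1.421e-14/-1.984e+00) = 23.324098
converged: |Δa| < 1e-12 after 5 iterations
sag = a·(cosh(S/(2a)) − 1) = 23.324098·(cosh(1.355015) − 1) = 24.895700
T_max/T_min = cosh(S/(2a)) = 2.067381

a=23.324 sag=24.896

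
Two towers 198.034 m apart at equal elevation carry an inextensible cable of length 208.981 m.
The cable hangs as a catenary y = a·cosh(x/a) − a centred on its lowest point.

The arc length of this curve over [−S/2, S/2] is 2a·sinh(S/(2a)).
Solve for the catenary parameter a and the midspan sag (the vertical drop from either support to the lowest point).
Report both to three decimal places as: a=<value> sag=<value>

a=173.340 sag=29.058

seed: a₀ = √(S³/(24(L−S))) = √(198.034³/(24·10.947)) = 171.931899
iter 1: u=0.575908  f(a)=+1.830e-01  f'(a)=-1.316e-01  a ← 171.931899 − (+1.830e-01/-1.316e-01) = 173.322166
iter 2: u=0.571289  f(a)=+2.243e-03  f'(a)=-1.284e-01  a ← 173.322166 − (+2.243e-03/-1.284e-01) = 173.339635
iter 3: u=0.571231  f(a)=+3.464e-07  f'(a)=-1.284e-01  a ← 173.339635 − (+3.464e-07/-1.284e-01) = 173.339638
iter 4: u=0.571231  f(a)=-2.842e-14  f'(a)=-1.284e-01  a ← 173.339638 − (-2.842e-14/-1.284e-01) = 173.339638
converged: |Δa| < 1e-12 after 4 iterations
sag = a·(cosh(S/(2a)) − 1) = 173.339638·(cosh(0.571231) − 1) = 29.058224
T_max/T_min = cosh(S/(2a)) = 1.167638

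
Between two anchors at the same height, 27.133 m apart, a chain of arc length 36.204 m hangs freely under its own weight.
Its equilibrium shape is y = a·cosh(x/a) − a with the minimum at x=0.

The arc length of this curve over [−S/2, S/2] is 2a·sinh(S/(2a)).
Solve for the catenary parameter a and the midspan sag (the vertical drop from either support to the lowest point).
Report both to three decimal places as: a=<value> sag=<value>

a=10.026 sag=10.667

seed: a₀ = √(S³/(24(L−S))) = √(27.133³/(24·9.071)) = 9.578853
iter 1: u=1.416297  f(a)=+9.545e-01  f'(a)=-2.302e+00  a ← 9.578853 − (+9.545e-01/-2.302e+00) = 9.993452
iter 2: u=1.357539  f(a)=+6.547e-02  f'(a)=-1.996e+00  a ← 9.993452 − (+6.547e-02/-1.996e+00) = 10.026247
iter 3: u=1.353099  f(a)=+3.581e-04  f'(a)=-1.974e+00  a ← 10.026247 − (+3.581e-04/-1.974e+00) = 10.026428
iter 4: u=1.353074  f(a)=+1.085e-08  f'(a)=-1.974e+00  a ← 10.026428 − (+1.085e-08/-1.974e+00) = 10.026428
iter 5: u=1.353074  f(a)=-7.105e-15  f'(a)=-1.974e+00  a ← 10.026428 − (-7.105e-15/-1.974e+00) = 10.026428
converged: |Δa| < 1e-12 after 5 iterations
sag = a·(cosh(S/(2a)) − 1) = 10.026428·(cosh(1.353074) − 1) = 10.666848
T_max/T_min = cosh(S/(2a)) = 2.063873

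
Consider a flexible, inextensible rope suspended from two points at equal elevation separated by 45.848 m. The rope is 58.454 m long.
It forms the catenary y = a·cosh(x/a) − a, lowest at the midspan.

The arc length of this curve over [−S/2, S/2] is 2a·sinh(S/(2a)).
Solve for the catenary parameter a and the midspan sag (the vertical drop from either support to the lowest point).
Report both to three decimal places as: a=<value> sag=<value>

seed: a₀ = √(S³/(24(L−S))) = √(45.848³/(24·12.606)) = 17.847867
iter 1: u=1.284411  f(a)=+1.082e+00  f'(a)=-1.660e+00  a ← 17.847867 − (+1.082e+00/-1.660e+00) = 18.499514
iter 2: u=1.239168  f(a)=+6.206e-02  f'(a)=-1.474e+00  a ← 18.499514 − (+6.206e-02/-1.474e+00) = 18.541608
iter 3: u=1.236354  f(a)=+2.318e-04  f'(a)=-1.463e+00  a ← 18.541608 − (+2.318e-04/-1.463e+00) = 18.541767
iter 4: u=1.236344  f(a)=+3.261e-09  f'(a)=-1.463e+00  a ← 18.541767 − (+3.261e-09/-1.463e+00) = 18.541767
iter 5: u=1.236344  f(a)=-1.421e-14  f'(a)=-1.463e+00  a ← 18.541767 − (-1.421e-14/-1.463e+00) = 18.541767
converged: |Δa| < 1e-12 after 5 iterations
sag = a·(cosh(S/(2a)) − 1) = 18.541767·(cosh(1.236344) − 1) = 16.070581
T_max/T_min = cosh(S/(2a)) = 1.866723

a=18.542 sag=16.071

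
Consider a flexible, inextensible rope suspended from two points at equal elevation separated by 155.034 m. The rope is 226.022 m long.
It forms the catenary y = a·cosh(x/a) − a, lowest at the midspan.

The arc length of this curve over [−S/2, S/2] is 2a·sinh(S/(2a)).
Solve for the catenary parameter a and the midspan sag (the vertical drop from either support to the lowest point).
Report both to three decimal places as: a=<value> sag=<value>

seed: a₀ = √(S³/(24(L−S))) = √(155.034³/(24·70.988)) = 46.767304
iter 1: u=1.657504  f(a)=+1.041e+01  f'(a)=-3.956e+00  a ← 46.767304 − (+1.041e+01/-3.956e+00) = 49.399829
iter 2: u=1.569175  f(a)=+9.440e-01  f'(a)=-3.269e+00  a ← 49.399829 − (+9.440e-01/-3.269e+00) = 49.688652
iter 3: u=1.560054  f(a)=+9.465e-03  f'(a)=-3.203e+00  a ← 49.688652 − (+9.465e-03/-3.203e+00) = 49.691607
iter 4: u=1.559962  f(a)=+9.725e-07  f'(a)=-3.203e+00  a ← 49.691607 − (+9.725e-07/-3.203e+00) = 49.691607
iter 5: u=1.559962  f(a)=-2.842e-14  f'(a)=-3.203e+00  a ← 49.691607 − (-2.842e-14/-3.203e+00) = 49.691607
converged: |Δa| < 1e-12 after 5 iterations
sag = a·(cosh(S/(2a)) − 1) = 49.691607·(cosh(1.559962) − 1) = 73.761793
T_max/T_min = cosh(S/(2a)) = 2.484391

a=49.692 sag=73.762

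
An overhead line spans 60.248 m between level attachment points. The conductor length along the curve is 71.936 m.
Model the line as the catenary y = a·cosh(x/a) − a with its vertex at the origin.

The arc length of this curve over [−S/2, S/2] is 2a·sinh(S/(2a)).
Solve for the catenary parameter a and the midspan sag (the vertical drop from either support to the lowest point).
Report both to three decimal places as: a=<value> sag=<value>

a=28.700 sag=17.315

seed: a₀ = √(S³/(24(L−S))) = √(60.248³/(24·11.688)) = 27.921467
iter 1: u=1.078883  f(a)=+6.994e-01  f'(a)=-9.388e-01  a ← 27.921467 − (+6.994e-01/-9.388e-01) = 28.666460
iter 2: u=1.050845  f(a)=+2.897e-02  f'(a)=-8.625e-01  a ← 28.666460 − (+2.897e-02/-8.625e-01) = 28.700048
iter 3: u=1.049615  f(a)=+5.446e-05  f'(a)=-8.592e-01  a ← 28.700048 − (+5.446e-05/-8.592e-01) = 28.700111
iter 4: u=1.049613  f(a)=+1.932e-10  f'(a)=-8.592e-01  a ← 28.700111 − (+1.932e-10/-8.592e-01) = 28.700111
iter 5: u=1.049613  f(a)=+0.000e+00  f'(a)=-8.592e-01  a ← 28.700111 − (+0.000e+00/-8.592e-01) = 28.700111
converged: |Δa| < 1e-12 after 5 iterations
sag = a·(cosh(S/(2a)) − 1) = 28.700111·(cosh(1.049613) − 1) = 17.315032
T_max/T_min = cosh(S/(2a)) = 1.603309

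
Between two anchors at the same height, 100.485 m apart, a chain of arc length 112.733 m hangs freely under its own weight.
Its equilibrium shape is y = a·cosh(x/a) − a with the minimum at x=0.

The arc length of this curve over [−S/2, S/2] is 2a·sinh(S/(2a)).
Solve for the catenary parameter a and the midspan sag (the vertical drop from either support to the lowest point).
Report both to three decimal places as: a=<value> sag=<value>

seed: a₀ = √(S³/(24(L−S))) = √(100.485³/(24·12.248)) = 58.750781
iter 1: u=0.855180  f(a)=+4.557e-01  f'(a)=-4.482e-01  a ← 58.750781 − (+4.557e-01/-4.482e-01) = 59.767511
iter 2: u=0.840632  f(a)=+1.210e-02  f'(a)=-4.247e-01  a ← 59.767511 − (+1.210e-02/-4.247e-01) = 59.795999
iter 3: u=0.840232  f(a)=+9.045e-06  f'(a)=-4.241e-01  a ← 59.795999 − (+9.045e-06/-4.241e-01) = 59.796020
iter 4: u=0.840232  f(a)=+5.073e-12  f'(a)=-4.241e-01  a ← 59.796020 − (+5.073e-12/-4.241e-01) = 59.796020
converged: |Δa| < 1e-12 after 4 iterations
sag = a·(cosh(S/(2a)) − 1) = 59.796020·(cosh(0.840232) − 1) = 22.379075
T_max/T_min = cosh(S/(2a)) = 1.374257

a=59.796 sag=22.379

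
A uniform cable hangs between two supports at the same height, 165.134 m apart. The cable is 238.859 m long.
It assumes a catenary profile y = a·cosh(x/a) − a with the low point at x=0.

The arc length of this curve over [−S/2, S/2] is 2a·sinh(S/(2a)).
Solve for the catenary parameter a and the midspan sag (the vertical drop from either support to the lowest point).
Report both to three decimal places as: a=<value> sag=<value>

seed: a₀ = √(S³/(24(L−S))) = √(165.134³/(24·73.725)) = 50.447743
iter 1: u=1.636684  f(a)=+1.053e+01  f'(a)=-3.785e+00  a ← 50.447743 − (+1.053e+01/-3.785e+00) = 53.229684
iter 2: u=1.551146  f(a)=+9.336e-01  f'(a)=-3.141e+00  a ← 53.229684 − (+9.336e-01/-3.141e+00) = 53.526967
iter 3: u=1.542531  f(a)=+8.920e-03  f'(a)=-3.081e+00  a ← 53.526967 − (+8.920e-03/-3.081e+00) = 53.529863
iter 4: u=1.542447  f(a)=+8.314e-07  f'(a)=-3.080e+00  a ← 53.529863 − (+8.314e-07/-3.080e+00) = 53.529863
iter 5: u=1.542447  f(a)=-2.842e-14  f'(a)=-3.080e+00  a ← 53.529863 − (-2.842e-14/-3.080e+00) = 53.529863
converged: |Δa| < 1e-12 after 5 iterations
sag = a·(cosh(S/(2a)) − 1) = 53.529863·(cosh(1.542447) − 1) = 77.347376
T_max/T_min = cosh(S/(2a)) = 2.444939

a=53.530 sag=77.347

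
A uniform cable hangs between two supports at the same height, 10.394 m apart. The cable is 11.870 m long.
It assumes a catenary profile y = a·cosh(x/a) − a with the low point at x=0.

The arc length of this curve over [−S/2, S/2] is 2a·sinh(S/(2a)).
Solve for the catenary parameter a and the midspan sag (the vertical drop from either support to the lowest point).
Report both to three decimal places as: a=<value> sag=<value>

a=5.746 sag=2.515

seed: a₀ = √(S³/(24(L−S))) = √(10.394³/(24·1.476)) = 5.630219
iter 1: u=0.923055  f(a)=+6.417e-02  f'(a)=-5.704e-01  a ← 5.630219 − (+6.417e-02/-5.704e-01) = 5.742726
iter 2: u=0.904971  f(a)=+1.974e-03  f'(a)=-5.358e-01  a ← 5.742726 − (+1.974e-03/-5.358e-01) = 5.746411
iter 3: u=0.904391  f(a)=+1.999e-06  f'(a)=-5.347e-01  a ← 5.746411 − (+1.999e-06/-5.347e-01) = 5.746414
iter 4: u=0.904390  f(a)=+2.057e-12  f'(a)=-5.347e-01  a ← 5.746414 − (+2.057e-12/-5.347e-01) = 5.746414
converged: |Δa| < 1e-12 after 4 iterations
sag = a·(cosh(S/(2a)) − 1) = 5.746414·(cosh(0.904390) − 1) = 2.514669
T_max/T_min = cosh(S/(2a)) = 1.437607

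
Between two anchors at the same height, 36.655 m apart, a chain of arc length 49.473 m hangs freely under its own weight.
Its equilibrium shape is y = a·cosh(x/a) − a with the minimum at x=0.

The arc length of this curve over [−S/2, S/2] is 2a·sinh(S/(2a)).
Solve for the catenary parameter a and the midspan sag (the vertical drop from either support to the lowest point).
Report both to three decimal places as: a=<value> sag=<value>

a=13.269 sag=14.801

seed: a₀ = √(S³/(24(L−S))) = √(36.655³/(24·12.818)) = 12.652725
iter 1: u=1.448502  f(a)=+1.414e+00  f'(a)=-2.484e+00  a ← 12.652725 − (+1.414e+00/-2.484e+00) = 13.221838
iter 2: u=1.386154  f(a)=+1.010e-01  f'(a)=-2.141e+00  a ← 13.221838 − (+1.010e-01/-2.141e+00) = 13.269007
iter 3: u=1.381226  f(a)=+6.029e-04  f'(a)=-2.116e+00  a ← 13.269007 − (+6.029e-04/-2.116e+00) = 13.269292
iter 4: u=1.381197  f(a)=+2.177e-08  f'(a)=-2.115e+00  a ← 13.269292 − (+2.177e-08/-2.115e+00) = 13.269292
iter 5: u=1.381197  f(a)=+1.421e-14  f'(a)=-2.115e+00  a ← 13.269292 − (+1.421e-14/-2.115e+00) = 13.269292
converged: |Δa| < 1e-12 after 5 iterations
sag = a·(cosh(S/(2a)) − 1) = 13.269292·(cosh(1.381197) − 1) = 14.801485
T_max/T_min = cosh(S/(2a)) = 2.115469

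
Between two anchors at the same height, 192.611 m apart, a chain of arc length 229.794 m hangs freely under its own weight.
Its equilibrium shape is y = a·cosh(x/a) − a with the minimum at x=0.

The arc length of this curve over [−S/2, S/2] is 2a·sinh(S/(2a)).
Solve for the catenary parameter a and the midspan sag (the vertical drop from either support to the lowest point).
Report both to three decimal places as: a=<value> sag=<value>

seed: a₀ = √(S³/(24(L−S))) = √(192.611³/(24·37.183)) = 89.483672
iter 1: u=1.076235  f(a)=+2.214e+00  f'(a)=-9.314e-01  a ← 89.483672 − (+2.214e+00/-9.314e-01) = 91.860534
iter 2: u=1.048388  f(a)=+9.127e-02  f'(a)=-8.560e-01  a ← 91.860534 − (+9.127e-02/-8.560e-01) = 91.967156
iter 3: u=1.047173  f(a)=+1.699e-04  f'(a)=-8.528e-01  a ← 91.967156 − (+1.699e-04/-8.528e-01) = 91.967355
iter 4: u=1.047170  f(a)=+5.913e-10  f'(a)=-8.528e-01  a ← 91.967355 − (+5.913e-10/-8.528e-01) = 91.967355
iter 5: u=1.047170  f(a)=-5.684e-14  f'(a)=-8.528e-01  a ← 91.967355 − (-5.684e-14/-8.528e-01) = 91.967355
converged: |Δa| < 1e-12 after 5 iterations
sag = a·(cosh(S/(2a)) − 1) = 91.967355·(cosh(1.047170) − 1) = 55.203685
T_max/T_min = cosh(S/(2a)) = 1.600253

a=91.967 sag=55.204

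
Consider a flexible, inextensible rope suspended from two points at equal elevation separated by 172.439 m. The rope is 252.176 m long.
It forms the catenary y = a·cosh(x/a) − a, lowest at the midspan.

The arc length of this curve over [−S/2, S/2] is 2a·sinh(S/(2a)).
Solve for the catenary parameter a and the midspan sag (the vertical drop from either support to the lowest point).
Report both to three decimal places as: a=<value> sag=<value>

seed: a₀ = √(S³/(24(L−S))) = √(172.439³/(24·79.737)) = 51.762790
iter 1: u=1.665666  f(a)=+1.182e+01  f'(a)=-4.025e+00  a ← 51.762790 − (+1.182e+01/-4.025e+00) = 54.699781
iter 2: u=1.576231  f(a)=+1.081e+00  f'(a)=-3.320e+00  a ← 54.699781 − (+1.081e+00/-3.320e+00) = 55.025323
iter 3: u=1.566906  f(a)=+1.104e-02  f'(a)=-3.252e+00  a ← 55.025323 − (+1.104e-02/-3.252e+00) = 55.028717
iter 4: u=1.566809  f(a)=+1.178e-06  f'(a)=-3.251e+00  a ← 55.028717 − (+1.178e-06/-3.251e+00) = 55.028718
iter 5: u=1.566809  f(a)=+2.842e-14  f'(a)=-3.251e+00  a ← 55.028718 − (+2.842e-14/-3.251e+00) = 55.028718
converged: |Δa| < 1e-12 after 5 iterations
sag = a·(cosh(S/(2a)) − 1) = 55.028718·(cosh(1.566809) − 1) = 82.544330
T_max/T_min = cosh(S/(2a)) = 2.500023

a=55.029 sag=82.544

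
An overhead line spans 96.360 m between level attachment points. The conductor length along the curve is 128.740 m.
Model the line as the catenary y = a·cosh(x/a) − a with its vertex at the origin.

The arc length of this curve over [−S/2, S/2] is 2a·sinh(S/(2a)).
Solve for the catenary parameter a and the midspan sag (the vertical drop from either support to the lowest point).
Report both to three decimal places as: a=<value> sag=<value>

a=35.524 sag=37.998

seed: a₀ = √(S³/(24(L−S))) = √(96.360³/(24·32.380)) = 33.931350
iter 1: u=1.419926  f(a)=+3.425e+00  f'(a)=-2.322e+00  a ← 33.931350 − (+3.425e+00/-2.322e+00) = 35.406453
iter 2: u=1.360769  f(a)=+2.360e-01  f'(a)=-2.012e+00  a ← 35.406453 − (+2.360e-01/-2.012e+00) = 35.523756
iter 3: u=1.356275  f(a)=+1.304e-03  f'(a)=-1.990e+00  a ← 35.523756 − (+1.304e-03/-1.990e+00) = 35.524411
iter 4: u=1.356250  f(a)=+4.030e-08  f'(a)=-1.990e+00  a ← 35.524411 − (+4.030e-08/-1.990e+00) = 35.524411
iter 5: u=1.356250  f(a)=-2.842e-14  f'(a)=-1.990e+00  a ← 35.524411 − (-2.842e-14/-1.990e+00) = 35.524411
converged: |Δa| < 1e-12 after 5 iterations
sag = a·(cosh(S/(2a)) − 1) = 35.524411·(cosh(1.356250) − 1) = 37.997563
T_max/T_min = cosh(S/(2a)) = 2.069618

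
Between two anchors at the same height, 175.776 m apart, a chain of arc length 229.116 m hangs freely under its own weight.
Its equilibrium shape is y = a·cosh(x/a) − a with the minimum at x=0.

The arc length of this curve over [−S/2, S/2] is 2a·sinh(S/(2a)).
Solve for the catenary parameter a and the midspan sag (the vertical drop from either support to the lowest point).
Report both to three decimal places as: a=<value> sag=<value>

a=67.913 sag=65.262

seed: a₀ = √(S³/(24(L−S))) = √(175.776³/(24·53.340)) = 65.133923
iter 1: u=1.349343  f(a)=+5.072e+00  f'(a)=-1.956e+00  a ← 65.133923 − (+5.072e+00/-1.956e+00) = 67.726702
iter 2: u=1.297686  f(a)=+3.186e-01  f'(a)=-1.717e+00  a ← 67.726702 − (+3.186e-01/-1.717e+00) = 67.912192
iter 3: u=1.294142  f(a)=+1.443e-03  f'(a)=-1.702e+00  a ← 67.912192 − (+1.443e-03/-1.702e+00) = 67.913040
iter 4: u=1.294126  f(a)=+2.991e-08  f'(a)=-1.702e+00  a ← 67.913040 − (+2.991e-08/-1.702e+00) = 67.913040
iter 5: u=1.294126  f(a)=+2.842e-14  f'(a)=-1.702e+00  a ← 67.913040 − (+2.842e-14/-1.702e+00) = 67.913040
converged: |Δa| < 1e-12 after 5 iterations
sag = a·(cosh(S/(2a)) − 1) = 67.913040·(cosh(1.294126) − 1) = 65.262470
T_max/T_min = cosh(S/(2a)) = 1.960971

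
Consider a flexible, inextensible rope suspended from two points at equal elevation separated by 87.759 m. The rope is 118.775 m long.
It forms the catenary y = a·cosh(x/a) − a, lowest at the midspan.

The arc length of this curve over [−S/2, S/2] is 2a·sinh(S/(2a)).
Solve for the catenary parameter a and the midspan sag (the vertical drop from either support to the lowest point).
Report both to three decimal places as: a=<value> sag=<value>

a=31.616 sag=35.663

seed: a₀ = √(S³/(24(L−S))) = √(87.759³/(24·31.016)) = 30.132765
iter 1: u=1.456206  f(a)=+3.460e+00  f'(a)=-2.530e+00  a ← 30.132765 − (+3.460e+00/-2.530e+00) = 31.500416
iter 2: u=1.392982  f(a)=+2.495e-01  f'(a)=-2.177e+00  a ← 31.500416 − (+2.495e-01/-2.177e+00) = 31.615026
iter 3: u=1.387932  f(a)=+1.520e-03  f'(a)=-2.150e+00  a ← 31.615026 − (+1.520e-03/-2.150e+00) = 31.615733
iter 4: u=1.387901  f(a)=+5.721e-08  f'(a)=-2.150e+00  a ← 31.615733 − (+5.721e-08/-2.150e+00) = 31.615733
iter 5: u=1.387901  f(a)=+0.000e+00  f'(a)=-2.150e+00  a ← 31.615733 − (+0.000e+00/-2.150e+00) = 31.615733
converged: |Δa| < 1e-12 after 5 iterations
sag = a·(cosh(S/(2a)) − 1) = 31.615733·(cosh(1.387901) − 1) = 35.663014
T_max/T_min = cosh(S/(2a)) = 2.128015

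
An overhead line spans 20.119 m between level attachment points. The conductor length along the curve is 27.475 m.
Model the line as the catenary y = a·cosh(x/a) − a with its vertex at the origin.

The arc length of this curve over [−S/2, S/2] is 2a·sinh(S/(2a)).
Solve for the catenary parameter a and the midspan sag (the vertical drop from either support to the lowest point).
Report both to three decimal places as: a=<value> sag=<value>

a=7.137 sag=8.344

seed: a₀ = √(S³/(24(L−S))) = √(20.119³/(24·7.356)) = 6.791772
iter 1: u=1.481130  f(a)=+8.503e-01  f'(a)=-2.680e+00  a ← 6.791772 − (+8.503e-01/-2.680e+00) = 7.109038
iter 2: u=1.415030  f(a)=+6.321e-02  f'(a)=-2.295e+00  a ← 7.109038 − (+6.321e-02/-2.295e+00) = 7.136579
iter 3: u=1.409569  f(a)=+4.114e-04  f'(a)=-2.265e+00  a ← 7.136579 − (+4.114e-04/-2.265e+00) = 7.136761
iter 4: u=1.409533  f(a)=+1.767e-08  f'(a)=-2.265e+00  a ← 7.136761 − (+1.767e-08/-2.265e+00) = 7.136761
iter 5: u=1.409533  f(a)=+0.000e+00  f'(a)=-2.265e+00  a ← 7.136761 − (+0.000e+00/-2.265e+00) = 7.136761
converged: |Δa| < 1e-12 after 5 iterations
sag = a·(cosh(S/(2a)) − 1) = 7.136761·(cosh(1.409533) − 1) = 8.343945
T_max/T_min = cosh(S/(2a)) = 2.169150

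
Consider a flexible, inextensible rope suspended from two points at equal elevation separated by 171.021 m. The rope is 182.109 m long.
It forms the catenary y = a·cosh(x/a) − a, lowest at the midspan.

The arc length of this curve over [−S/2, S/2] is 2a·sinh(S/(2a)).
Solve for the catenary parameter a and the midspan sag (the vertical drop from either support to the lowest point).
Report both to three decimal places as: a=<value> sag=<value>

seed: a₀ = √(S³/(24(L−S))) = √(171.021³/(24·11.088)) = 137.101414
iter 1: u=0.623703  f(a)=+2.177e-01  f'(a)=-1.681e-01  a ← 137.101414 − (+2.177e-01/-1.681e-01) = 138.396090
iter 2: u=0.617868  f(a)=+3.122e-03  f'(a)=-1.633e-01  a ← 138.396090 − (+3.122e-03/-1.633e-01) = 138.415202
iter 3: u=0.617783  f(a)=+6.628e-07  f'(a)=-1.633e-01  a ← 138.415202 − (+6.628e-07/-1.633e-01) = 138.415206
iter 4: u=0.617783  f(a)=+0.000e+00  f'(a)=-1.633e-01  a ← 138.415206 − (+0.000e+00/-1.633e-01) = 138.415206
converged: |Δa| < 1e-12 after 4 iterations
sag = a·(cosh(S/(2a)) − 1) = 138.415206·(cosh(0.617783) − 1) = 27.264277
T_max/T_min = cosh(S/(2a)) = 1.196975

a=138.415 sag=27.264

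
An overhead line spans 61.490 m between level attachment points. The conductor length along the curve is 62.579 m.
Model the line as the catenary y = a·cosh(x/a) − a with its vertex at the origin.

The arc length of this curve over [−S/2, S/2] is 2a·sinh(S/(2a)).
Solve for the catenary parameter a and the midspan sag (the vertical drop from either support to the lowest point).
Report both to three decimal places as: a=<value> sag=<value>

a=94.566 sag=5.042

seed: a₀ = √(S³/(24(L−S))) = √(61.490³/(24·1.089)) = 94.316392
iter 1: u=0.325977  f(a)=+5.801e-03  f'(a)=-2.334e-02  a ← 94.316392 − (+5.801e-03/-2.334e-02) = 94.564930
iter 2: u=0.325121  f(a)=+2.301e-05  f'(a)=-2.315e-02  a ← 94.564930 − (+2.301e-05/-2.315e-02) = 94.565924
iter 3: u=0.325117  f(a)=+3.652e-10  f'(a)=-2.315e-02  a ← 94.565924 − (+3.652e-10/-2.315e-02) = 94.565924
iter 4: u=0.325117  f(a)=+7.105e-15  f'(a)=-2.315e-02  a ← 94.565924 − (+7.105e-15/-2.315e-02) = 94.565924
converged: |Δa| < 1e-12 after 4 iterations
sag = a·(cosh(S/(2a)) − 1) = 94.565924·(cosh(0.325117) − 1) = 5.042042
T_max/T_min = cosh(S/(2a)) = 1.053318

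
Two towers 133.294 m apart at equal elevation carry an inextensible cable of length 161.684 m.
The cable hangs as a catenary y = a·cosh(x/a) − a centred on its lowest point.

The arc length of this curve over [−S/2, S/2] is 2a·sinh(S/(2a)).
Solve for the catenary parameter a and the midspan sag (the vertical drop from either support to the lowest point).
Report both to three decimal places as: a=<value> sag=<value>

seed: a₀ = √(S³/(24(L−S))) = √(133.294³/(24·28.390)) = 58.955942
iter 1: u=1.130454  f(a)=+1.870e+00  f'(a)=-1.092e+00  a ← 58.955942 − (+1.870e+00/-1.092e+00) = 60.668708
iter 2: u=1.098540  f(a)=+8.460e-02  f'(a)=-9.952e-01  a ← 60.668708 − (+8.460e-02/-9.952e-01) = 60.753714
iter 3: u=1.097003  f(a)=+1.912e-04  f'(a)=-9.907e-01  a ← 60.753714 − (+1.912e-04/-9.907e-01) = 60.753907
iter 4: u=1.096999  f(a)=+9.823e-10  f'(a)=-9.907e-01  a ← 60.753907 − (+9.823e-10/-9.907e-01) = 60.753907
iter 5: u=1.096999  f(a)=+0.000e+00  f'(a)=-9.907e-01  a ← 60.753907 − (+0.000e+00/-9.907e-01) = 60.753907
converged: |Δa| < 1e-12 after 5 iterations
sag = a·(cosh(S/(2a)) − 1) = 60.753907·(cosh(1.096999) − 1) = 40.372085
T_max/T_min = cosh(S/(2a)) = 1.664518

a=60.754 sag=40.372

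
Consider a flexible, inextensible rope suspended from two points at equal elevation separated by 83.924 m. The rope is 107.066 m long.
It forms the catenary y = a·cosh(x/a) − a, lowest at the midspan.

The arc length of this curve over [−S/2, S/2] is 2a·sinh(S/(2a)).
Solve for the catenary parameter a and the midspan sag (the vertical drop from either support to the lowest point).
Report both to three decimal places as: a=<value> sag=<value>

seed: a₀ = √(S³/(24(L−S))) = √(83.924³/(24·23.142)) = 32.622947
iter 1: u=1.286272  f(a)=+1.992e+00  f'(a)=-1.668e+00  a ← 32.622947 − (+1.992e+00/-1.668e+00) = 33.817096
iter 2: u=1.240852  f(a)=+1.146e-01  f'(a)=-1.481e+00  a ← 33.817096 − (+1.146e-01/-1.481e+00) = 33.894465
iter 3: u=1.238019  f(a)=+4.304e-04  f'(a)=-1.470e+00  a ← 33.894465 − (+4.304e-04/-1.470e+00) = 33.894758
iter 4: u=1.238009  f(a)=+6.125e-09  f'(a)=-1.470e+00  a ← 33.894758 − (+6.125e-09/-1.470e+00) = 33.894758
iter 5: u=1.238009  f(a)=-1.421e-14  f'(a)=-1.470e+00  a ← 33.894758 − (-1.421e-14/-1.470e+00) = 33.894758
converged: |Δa| < 1e-12 after 5 iterations
sag = a·(cosh(S/(2a)) − 1) = 33.894758·(cosh(1.238009) − 1) = 29.466403
T_max/T_min = cosh(S/(2a)) = 1.869350

a=33.895 sag=29.466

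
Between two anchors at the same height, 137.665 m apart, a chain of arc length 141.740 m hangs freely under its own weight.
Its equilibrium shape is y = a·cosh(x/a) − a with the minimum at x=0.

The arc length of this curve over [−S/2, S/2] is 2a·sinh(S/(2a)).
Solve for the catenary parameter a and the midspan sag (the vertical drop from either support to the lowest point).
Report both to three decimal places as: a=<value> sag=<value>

seed: a₀ = √(S³/(24(L−S))) = √(137.665³/(24·4.075)) = 163.329970
iter 1: u=0.421432  f(a)=+3.634e-02  f'(a)=-5.079e-02  a ← 163.329970 − (+3.634e-02/-5.079e-02) = 164.045461
iter 2: u=0.419594  f(a)=+2.402e-04  f'(a)=-5.012e-02  a ← 164.045461 − (+2.402e-04/-5.012e-02) = 164.050253
iter 3: u=0.419582  f(a)=+1.065e-08  f'(a)=-5.012e-02  a ← 164.050253 − (+1.065e-08/-5.012e-02) = 164.050253
iter 4: u=0.419582  f(a)=+0.000e+00  f'(a)=-5.012e-02  a ← 164.050253 − (+0.000e+00/-5.012e-02) = 164.050253
converged: |Δa| < 1e-12 after 4 iterations
sag = a·(cosh(S/(2a)) − 1) = 164.050253·(cosh(0.419582) − 1) = 14.653531
T_max/T_min = cosh(S/(2a)) = 1.089323

a=164.050 sag=14.654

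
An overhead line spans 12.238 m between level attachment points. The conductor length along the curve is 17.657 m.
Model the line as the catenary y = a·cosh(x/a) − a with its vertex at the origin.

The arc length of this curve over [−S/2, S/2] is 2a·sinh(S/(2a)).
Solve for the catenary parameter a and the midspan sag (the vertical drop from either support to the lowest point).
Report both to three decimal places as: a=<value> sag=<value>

seed: a₀ = √(S³/(24(L−S))) = √(12.238³/(24·5.419)) = 3.754054
iter 1: u=1.629971  f(a)=+7.671e-01  f'(a)=-3.731e+00  a ← 3.754054 − (+7.671e-01/-3.731e+00) = 3.959688
iter 2: u=1.545324  f(a)=+6.754e-02  f'(a)=-3.100e+00  a ← 3.959688 − (+6.754e-02/-3.100e+00) = 3.981475
iter 3: u=1.536868  f(a)=+6.352e-04  f'(a)=-3.042e+00  a ← 3.981475 − (+6.352e-04/-3.042e+00) = 3.981684
iter 4: u=1.536787  f(a)=+5.736e-08  f'(a)=-3.041e+00  a ← 3.981684 − (+5.736e-08/-3.041e+00) = 3.981684
iter 5: u=1.536787  f(a)=+3.553e-15  f'(a)=-3.041e+00  a ← 3.981684 − (+3.553e-15/-3.041e+00) = 3.981684
converged: |Δa| < 1e-12 after 5 iterations
sag = a·(cosh(S/(2a)) − 1) = 3.981684·(cosh(1.536787) − 1) = 5.703161
T_max/T_min = cosh(S/(2a)) = 2.432349

a=3.982 sag=5.703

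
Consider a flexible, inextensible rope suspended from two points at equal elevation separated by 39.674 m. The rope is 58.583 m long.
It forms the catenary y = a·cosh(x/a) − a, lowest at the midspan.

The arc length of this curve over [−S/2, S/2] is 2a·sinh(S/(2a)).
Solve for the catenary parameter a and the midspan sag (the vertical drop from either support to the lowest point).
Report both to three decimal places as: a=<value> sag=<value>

seed: a₀ = √(S³/(24(L−S))) = √(39.674³/(24·18.909)) = 11.730569
iter 1: u=1.691052  f(a)=+2.895e+00  f'(a)=-4.245e+00  a ← 11.730569 − (+2.895e+00/-4.245e+00) = 12.412589
iter 2: u=1.598136  f(a)=+2.717e-01  f'(a)=-3.483e+00  a ← 12.412589 − (+2.717e-01/-3.483e+00) = 12.490606
iter 3: u=1.588154  f(a)=+2.940e-03  f'(a)=-3.408e+00  a ← 12.490606 − (+2.940e-03/-3.408e+00) = 12.491469
iter 4: u=1.588044  f(a)=+3.525e-07  f'(a)=-3.407e+00  a ← 12.491469 − (+3.525e-07/-3.407e+00) = 12.491469
iter 5: u=1.588044  f(a)=+0.000e+00  f'(a)=-3.407e+00  a ← 12.491469 − (+0.000e+00/-3.407e+00) = 12.491469
converged: |Δa| < 1e-12 after 5 iterations
sag = a·(cosh(S/(2a)) − 1) = 12.491469·(cosh(1.588044) − 1) = 19.352349
T_max/T_min = cosh(S/(2a)) = 2.549245

a=12.491 sag=19.352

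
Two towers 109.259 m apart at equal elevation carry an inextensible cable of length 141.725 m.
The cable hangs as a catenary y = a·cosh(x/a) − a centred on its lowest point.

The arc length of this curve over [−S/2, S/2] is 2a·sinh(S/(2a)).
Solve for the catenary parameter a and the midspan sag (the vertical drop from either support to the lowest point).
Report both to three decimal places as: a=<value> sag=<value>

seed: a₀ = √(S³/(24(L−S))) = √(109.259³/(24·32.466)) = 40.913423
iter 1: u=1.335246  f(a)=+3.020e+00  f'(a)=-1.889e+00  a ← 40.913423 − (+3.020e+00/-1.889e+00) = 42.512514
iter 2: u=1.285022  f(a)=+1.861e-01  f'(a)=-1.662e+00  a ← 42.512514 − (+1.861e-01/-1.662e+00) = 42.624452
iter 3: u=1.281647  f(a)=+8.091e-04  f'(a)=-1.648e+00  a ← 42.624452 − (+8.091e-04/-1.648e+00) = 42.624943
iter 4: u=1.281632  f(a)=+1.544e-08  f'(a)=-1.648e+00  a ← 42.624943 − (+1.544e-08/-1.648e+00) = 42.624943
iter 5: u=1.281632  f(a)=+0.000e+00  f'(a)=-1.648e+00  a ← 42.624943 − (+0.000e+00/-1.648e+00) = 42.624943
converged: |Δa| < 1e-12 after 5 iterations
sag = a·(cosh(S/(2a)) − 1) = 42.624943·(cosh(1.281632) − 1) = 40.069553
T_max/T_min = cosh(S/(2a)) = 1.940049

a=42.625 sag=40.070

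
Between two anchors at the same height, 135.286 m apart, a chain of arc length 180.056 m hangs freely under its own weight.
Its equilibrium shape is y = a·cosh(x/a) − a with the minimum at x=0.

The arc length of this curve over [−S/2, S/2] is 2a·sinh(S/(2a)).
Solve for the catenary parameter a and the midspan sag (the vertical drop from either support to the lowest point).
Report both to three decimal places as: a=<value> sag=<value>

a=50.226 sag=52.865

seed: a₀ = √(S³/(24(L−S))) = √(135.286³/(24·44.770)) = 48.004297
iter 1: u=1.409103  f(a)=+4.661e+00  f'(a)=-2.263e+00  a ← 48.004297 − (+4.661e+00/-2.263e+00) = 50.063960
iter 2: u=1.351132  f(a)=+3.167e-01  f'(a)=-1.965e+00  a ← 50.063960 − (+3.167e-01/-1.965e+00) = 50.225168
iter 3: u=1.346795  f(a)=+1.699e-03  f'(a)=-1.944e+00  a ← 50.225168 − (+1.699e-03/-1.944e+00) = 50.226042
iter 4: u=1.346771  f(a)=+4.944e-08  f'(a)=-1.944e+00  a ← 50.226042 − (+4.944e-08/-1.944e+00) = 50.226042
iter 5: u=1.346771  f(a)=-2.842e-14  f'(a)=-1.944e+00  a ← 50.226042 − (-2.842e-14/-1.944e+00) = 50.226042
converged: |Δa| < 1e-12 after 5 iterations
sag = a·(cosh(S/(2a)) − 1) = 50.226042·(cosh(1.346771) − 1) = 52.864676
T_max/T_min = cosh(S/(2a)) = 2.052535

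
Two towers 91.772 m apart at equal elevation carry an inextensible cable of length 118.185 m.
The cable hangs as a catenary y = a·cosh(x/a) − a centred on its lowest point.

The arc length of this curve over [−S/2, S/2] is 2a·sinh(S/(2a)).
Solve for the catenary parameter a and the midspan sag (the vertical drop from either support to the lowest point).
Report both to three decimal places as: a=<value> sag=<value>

seed: a₀ = √(S³/(24(L−S))) = √(91.772³/(24·26.413)) = 34.918116
iter 1: u=1.314103  f(a)=+2.377e+00  f'(a)=-1.791e+00  a ← 34.918116 − (+2.377e+00/-1.791e+00) = 36.245298
iter 2: u=1.265985  f(a)=+1.422e-01  f'(a)=-1.582e+00  a ← 36.245298 − (+1.422e-01/-1.582e+00) = 36.335181
iter 3: u=1.262853  f(a)=+5.810e-04  f'(a)=-1.569e+00  a ← 36.335181 − (+5.810e-04/-1.569e+00) = 36.335552
iter 4: u=1.262840  f(a)=+9.783e-09  f'(a)=-1.569e+00  a ← 36.335552 − (+9.783e-09/-1.569e+00) = 36.335552
iter 5: u=1.262840  f(a)=-4.263e-14  f'(a)=-1.569e+00  a ← 36.335552 − (-4.263e-14/-1.569e+00) = 36.335552
converged: |Δa| < 1e-12 after 5 iterations
sag = a·(cosh(S/(2a)) − 1) = 36.335552·(cosh(1.262840) − 1) = 33.034441
T_max/T_min = cosh(S/(2a)) = 1.909149

a=36.336 sag=33.034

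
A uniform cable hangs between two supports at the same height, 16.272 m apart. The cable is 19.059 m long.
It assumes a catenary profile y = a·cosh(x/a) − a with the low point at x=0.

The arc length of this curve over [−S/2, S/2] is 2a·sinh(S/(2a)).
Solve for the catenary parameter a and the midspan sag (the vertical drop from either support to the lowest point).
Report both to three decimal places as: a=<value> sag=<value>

a=8.224 sag=4.363

seed: a₀ = √(S³/(24(L−S))) = √(16.272³/(24·2.787)) = 8.025781
iter 1: u=1.013733  f(a)=+1.468e-01  f'(a)=-7.686e-01  a ← 8.025781 − (+1.468e-01/-7.686e-01) = 8.216734
iter 2: u=0.990174  f(a)=+5.401e-03  f'(a)=-7.129e-01  a ← 8.216734 − (+5.401e-03/-7.129e-01) = 8.224310
iter 3: u=0.989262  f(a)=+7.934e-06  f'(a)=-7.108e-01  a ← 8.224310 − (+7.934e-06/-7.108e-01) = 8.224321
iter 4: u=0.989261  f(a)=+1.718e-11  f'(a)=-7.108e-01  a ← 8.224321 − (+1.718e-11/-7.108e-01) = 8.224321
iter 5: u=0.989261  f(a)=+0.000e+00  f'(a)=-7.108e-01  a ← 8.224321 − (+0.000e+00/-7.108e-01) = 8.224321
converged: |Δa| < 1e-12 after 5 iterations
sag = a·(cosh(S/(2a)) − 1) = 8.224321·(cosh(0.989261) − 1) = 4.363404
T_max/T_min = cosh(S/(2a)) = 1.530549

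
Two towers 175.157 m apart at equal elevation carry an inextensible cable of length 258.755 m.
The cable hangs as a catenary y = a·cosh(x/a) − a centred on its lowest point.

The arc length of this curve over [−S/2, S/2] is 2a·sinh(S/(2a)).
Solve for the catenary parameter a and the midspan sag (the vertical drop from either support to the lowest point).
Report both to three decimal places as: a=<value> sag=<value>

a=55.114 sag=85.513

seed: a₀ = √(S³/(24(L−S))) = √(175.157³/(24·83.598)) = 51.753257
iter 1: u=1.692232  f(a)=+1.282e+01  f'(a)=-4.256e+00  a ← 51.753257 − (+1.282e+01/-4.256e+00) = 54.765586
iter 2: u=1.599152  f(a)=+1.204e+00  f'(a)=-3.490e+00  a ← 54.765586 − (+1.204e+00/-3.490e+00) = 55.110671
iter 3: u=1.589139  f(a)=+1.307e-02  f'(a)=-3.415e+00  a ← 55.110671 − (+1.307e-02/-3.415e+00) = 55.114497
iter 4: u=1.589028  f(a)=+1.575e-06  f'(a)=-3.414e+00  a ← 55.114497 − (+1.575e-06/-3.414e+00) = 55.114498
iter 5: u=1.589028  f(a)=+5.684e-14  f'(a)=-3.414e+00  a ← 55.114498 − (+5.684e-14/-3.414e+00) = 55.114498
converged: |Δa| < 1e-12 after 5 iterations
sag = a·(cosh(S/(2a)) − 1) = 55.114498·(cosh(1.589028) − 1) = 85.513186
T_max/T_min = cosh(S/(2a)) = 2.551555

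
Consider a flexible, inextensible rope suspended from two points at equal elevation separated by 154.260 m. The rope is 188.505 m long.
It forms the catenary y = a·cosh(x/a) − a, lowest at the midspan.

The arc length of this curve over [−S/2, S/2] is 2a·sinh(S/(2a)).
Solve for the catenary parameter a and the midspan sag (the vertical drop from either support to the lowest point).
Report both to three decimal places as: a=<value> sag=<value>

a=68.951 sag=47.830

seed: a₀ = √(S³/(24(L−S))) = √(154.260³/(24·34.245)) = 66.830665
iter 1: u=1.154111  f(a)=+2.354e+00  f'(a)=-1.168e+00  a ← 66.830665 − (+2.354e+00/-1.168e+00) = 68.846396
iter 2: u=1.120320  f(a)=+1.107e-01  f'(a)=-1.060e+00  a ← 68.846396 − (+1.107e-01/-1.060e+00) = 68.950798
iter 3: u=1.118624  f(a)=+2.716e-04  f'(a)=-1.055e+00  a ← 68.950798 − (+2.716e-04/-1.055e+00) = 68.951056
iter 4: u=1.118620  f(a)=+1.643e-09  f'(a)=-1.055e+00  a ← 68.951056 − (+1.643e-09/-1.055e+00) = 68.951056
iter 5: u=1.118620  f(a)=+0.000e+00  f'(a)=-1.055e+00  a ← 68.951056 − (+0.000e+00/-1.055e+00) = 68.951056
converged: |Δa| < 1e-12 after 5 iterations
sag = a·(cosh(S/(2a)) − 1) = 68.951056·(cosh(1.118620) − 1) = 47.829858
T_max/T_min = cosh(S/(2a)) = 1.693678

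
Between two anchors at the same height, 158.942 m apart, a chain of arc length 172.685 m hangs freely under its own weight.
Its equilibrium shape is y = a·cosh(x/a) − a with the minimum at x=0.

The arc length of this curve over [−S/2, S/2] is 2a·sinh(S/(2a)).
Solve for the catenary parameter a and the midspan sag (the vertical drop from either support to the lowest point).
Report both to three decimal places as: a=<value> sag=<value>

seed: a₀ = √(S³/(24(L−S))) = √(158.942³/(24·13.743)) = 110.334572
iter 1: u=0.720273  f(a)=+3.609e-01  f'(a)=-2.623e-01  a ← 110.334572 − (+3.609e-01/-2.623e-01) = 111.710670
iter 2: u=0.711400  f(a)=+6.863e-03  f'(a)=-2.524e-01  a ← 111.710670 − (+6.863e-03/-2.524e-01) = 111.737863
iter 3: u=0.711227  f(a)=+2.589e-06  f'(a)=-2.522e-01  a ← 111.737863 − (+2.589e-06/-2.522e-01) = 111.737874
iter 4: u=0.711227  f(a)=+3.695e-13  f'(a)=-2.522e-01  a ← 111.737874 − (+3.695e-13/-2.522e-01) = 111.737874
converged: |Δa| < 1e-12 after 4 iterations
sag = a·(cosh(S/(2a)) − 1) = 111.737874·(cosh(0.711227) − 1) = 29.472536
T_max/T_min = cosh(S/(2a)) = 1.263765

a=111.738 sag=29.473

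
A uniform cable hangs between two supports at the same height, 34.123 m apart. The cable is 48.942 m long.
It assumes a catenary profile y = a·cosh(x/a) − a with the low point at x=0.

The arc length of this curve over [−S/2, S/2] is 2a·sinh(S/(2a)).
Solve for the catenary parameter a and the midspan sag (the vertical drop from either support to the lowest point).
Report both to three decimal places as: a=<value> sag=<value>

seed: a₀ = √(S³/(24(L−S))) = √(34.123³/(24·14.819)) = 10.569532
iter 1: u=1.614215  f(a)=+2.055e+00  f'(a)=-3.606e+00  a ← 10.569532 − (+2.055e+00/-3.606e+00) = 11.139368
iter 2: u=1.531640  f(a)=+1.779e-01  f'(a)=-3.007e+00  a ← 11.139368 − (+1.779e-01/-3.007e+00) = 11.198533
iter 3: u=1.523548  f(a)=+1.612e-03  f'(a)=-2.952e+00  a ← 11.198533 − (+1.612e-03/-2.952e+00) = 11.199079
iter 4: u=1.523473  f(a)=+1.350e-07  f'(a)=-2.952e+00  a ← 11.199079 − (+1.350e-07/-2.952e+00) = 11.199079
iter 5: u=1.523473  f(a)=+7.105e-15  f'(a)=-2.952e+00  a ← 11.199079 − (+7.105e-15/-2.952e+00) = 11.199079
converged: |Δa| < 1e-12 after 5 iterations
sag = a·(cosh(S/(2a)) − 1) = 11.199079·(cosh(1.523473) − 1) = 15.712799
T_max/T_min = cosh(S/(2a)) = 2.403044

a=11.199 sag=15.713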